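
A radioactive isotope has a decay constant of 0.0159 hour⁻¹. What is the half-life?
t½ = ln(2)/λ = 43.59 hours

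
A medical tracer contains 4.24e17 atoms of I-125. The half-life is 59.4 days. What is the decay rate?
A = λN = 4.948e15 decays/day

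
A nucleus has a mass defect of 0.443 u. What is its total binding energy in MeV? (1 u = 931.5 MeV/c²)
B.E. = Δm × 931.5 = 412.7 MeV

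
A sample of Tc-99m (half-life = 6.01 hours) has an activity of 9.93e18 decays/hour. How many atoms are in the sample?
N = A/λ = 8.61e19 atoms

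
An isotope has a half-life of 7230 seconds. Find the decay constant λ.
λ = ln(2)/t½ = 9.587e-5 second⁻¹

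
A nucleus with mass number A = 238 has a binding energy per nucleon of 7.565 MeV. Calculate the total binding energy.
B.E. = 7.565 × 238 = 1800 MeV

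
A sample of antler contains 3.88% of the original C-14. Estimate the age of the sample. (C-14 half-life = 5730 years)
Age = t½ × log₂(1/ratio) = 26860 years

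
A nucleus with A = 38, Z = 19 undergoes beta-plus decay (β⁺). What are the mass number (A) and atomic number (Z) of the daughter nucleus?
Daughter: A = 38, Z = 18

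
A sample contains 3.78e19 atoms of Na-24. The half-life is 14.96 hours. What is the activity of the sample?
A = λN = 1.751e18 decays/hour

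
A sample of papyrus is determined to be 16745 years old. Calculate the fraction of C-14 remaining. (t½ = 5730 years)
N/N₀ = (1/2)^(t/t½) = 0.1319 = 13.2%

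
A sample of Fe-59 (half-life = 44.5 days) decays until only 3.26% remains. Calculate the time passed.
t = t½ × log₂(N₀/N) = 219.8 days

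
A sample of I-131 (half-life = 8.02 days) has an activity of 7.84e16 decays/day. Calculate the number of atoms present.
N = A/λ = 9.071e17 atoms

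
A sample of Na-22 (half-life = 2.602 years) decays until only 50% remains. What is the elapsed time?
t = t½ × log₂(N₀/N) = 2.602 years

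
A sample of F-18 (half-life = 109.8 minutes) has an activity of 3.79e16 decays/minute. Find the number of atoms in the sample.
N = A/λ = 6.004e18 atoms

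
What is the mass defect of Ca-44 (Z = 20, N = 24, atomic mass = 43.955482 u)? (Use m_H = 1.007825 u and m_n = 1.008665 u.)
Δm = Z·m_H + N·m_n − M = 0.409 u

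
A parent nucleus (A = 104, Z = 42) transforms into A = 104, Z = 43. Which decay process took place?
ΔA = 0, ΔZ = +1 ⇒ beta-minus decay (β⁻)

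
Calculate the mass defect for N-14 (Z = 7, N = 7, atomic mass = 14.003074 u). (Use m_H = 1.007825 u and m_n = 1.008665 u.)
Δm = Z·m_H + N·m_n − M = 0.1124 u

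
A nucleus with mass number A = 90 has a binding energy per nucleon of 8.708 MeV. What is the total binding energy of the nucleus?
B.E. = 8.708 × 90 = 783.7 MeV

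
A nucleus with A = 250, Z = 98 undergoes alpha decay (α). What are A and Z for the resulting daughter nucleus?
Daughter: A = 246, Z = 96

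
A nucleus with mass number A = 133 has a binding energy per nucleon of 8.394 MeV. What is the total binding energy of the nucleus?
B.E. = 8.394 × 133 = 1116 MeV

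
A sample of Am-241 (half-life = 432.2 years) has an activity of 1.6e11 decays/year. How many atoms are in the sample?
N = A/λ = 9.977e13 atoms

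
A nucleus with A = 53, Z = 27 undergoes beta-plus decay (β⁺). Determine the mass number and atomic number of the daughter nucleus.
Daughter: A = 53, Z = 26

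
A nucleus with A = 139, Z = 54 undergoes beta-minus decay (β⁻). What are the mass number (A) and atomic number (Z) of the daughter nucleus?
Daughter: A = 139, Z = 55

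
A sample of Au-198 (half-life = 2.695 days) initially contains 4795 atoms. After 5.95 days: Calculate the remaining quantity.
N = N₀(1/2)^(t/t½) = 1038 atoms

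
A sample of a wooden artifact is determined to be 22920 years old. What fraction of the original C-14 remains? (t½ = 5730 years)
N/N₀ = (1/2)^(t/t½) = 0.0625 = 6.25%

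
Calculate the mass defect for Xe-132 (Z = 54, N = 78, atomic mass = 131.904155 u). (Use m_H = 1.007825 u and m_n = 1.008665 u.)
Δm = Z·m_H + N·m_n − M = 1.194 u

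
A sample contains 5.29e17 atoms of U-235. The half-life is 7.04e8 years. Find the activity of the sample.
A = λN = 5.208e8 decays/year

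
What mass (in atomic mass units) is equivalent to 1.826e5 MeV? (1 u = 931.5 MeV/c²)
m = E/c² = 196 u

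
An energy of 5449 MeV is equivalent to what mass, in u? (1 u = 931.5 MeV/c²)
m = E/c² = 5.85 u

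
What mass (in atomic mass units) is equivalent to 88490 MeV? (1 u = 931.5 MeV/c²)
m = E/c² = 95 u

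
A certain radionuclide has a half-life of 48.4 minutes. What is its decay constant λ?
λ = ln(2)/t½ = 0.01432 minute⁻¹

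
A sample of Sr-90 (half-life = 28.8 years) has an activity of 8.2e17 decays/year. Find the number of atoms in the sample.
N = A/λ = 3.407e19 atoms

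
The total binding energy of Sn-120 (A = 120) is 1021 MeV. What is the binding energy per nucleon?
B.E./A = 1021/120 = 8.508 MeV/nucleon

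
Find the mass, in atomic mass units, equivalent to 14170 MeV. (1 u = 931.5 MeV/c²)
m = E/c² = 15.21 u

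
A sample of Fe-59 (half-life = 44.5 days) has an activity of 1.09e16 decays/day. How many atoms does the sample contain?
N = A/λ = 6.998e17 atoms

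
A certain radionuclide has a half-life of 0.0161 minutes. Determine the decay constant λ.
λ = ln(2)/t½ = 43.05 minute⁻¹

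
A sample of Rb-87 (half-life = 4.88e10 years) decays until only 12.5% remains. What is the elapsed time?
t = t½ × log₂(N₀/N) = 1.464e11 years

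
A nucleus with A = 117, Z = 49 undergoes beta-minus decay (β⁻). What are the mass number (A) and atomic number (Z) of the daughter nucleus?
Daughter: A = 117, Z = 50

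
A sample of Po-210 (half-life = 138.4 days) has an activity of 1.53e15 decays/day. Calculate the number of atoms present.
N = A/λ = 3.055e17 atoms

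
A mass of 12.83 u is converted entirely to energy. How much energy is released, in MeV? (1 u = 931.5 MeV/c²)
E = mc² = 11950 MeV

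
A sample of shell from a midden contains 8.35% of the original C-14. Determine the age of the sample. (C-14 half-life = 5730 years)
Age = t½ × log₂(1/ratio) = 20530 years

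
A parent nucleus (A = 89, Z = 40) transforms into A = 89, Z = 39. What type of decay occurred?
ΔA = 0, ΔZ = -1 ⇒ beta-plus decay (β⁺) or electron capture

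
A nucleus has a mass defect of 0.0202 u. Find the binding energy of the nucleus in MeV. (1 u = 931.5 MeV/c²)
B.E. = Δm × 931.5 = 18.82 MeV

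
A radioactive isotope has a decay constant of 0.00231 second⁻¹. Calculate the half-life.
t½ = ln(2)/λ = 300.1 seconds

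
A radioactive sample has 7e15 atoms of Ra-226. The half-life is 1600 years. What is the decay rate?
A = λN = 3.033e12 decays/year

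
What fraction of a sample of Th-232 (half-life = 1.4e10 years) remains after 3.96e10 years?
N/N₀ = (1/2)^(t/t½) = 0.1408 = 14.1%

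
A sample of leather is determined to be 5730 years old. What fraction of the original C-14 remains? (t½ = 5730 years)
N/N₀ = (1/2)^(t/t½) = 0.5 = 50%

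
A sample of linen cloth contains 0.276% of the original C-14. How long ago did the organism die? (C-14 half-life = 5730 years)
Age = t½ × log₂(1/ratio) = 48710 years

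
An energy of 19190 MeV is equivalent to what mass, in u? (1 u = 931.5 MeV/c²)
m = E/c² = 20.6 u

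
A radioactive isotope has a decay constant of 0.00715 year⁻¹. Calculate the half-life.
t½ = ln(2)/λ = 96.94 years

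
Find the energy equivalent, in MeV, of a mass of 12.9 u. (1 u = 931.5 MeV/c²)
E = mc² = 12020 MeV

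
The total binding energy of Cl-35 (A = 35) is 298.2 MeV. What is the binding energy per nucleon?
B.E./A = 298.2/35 = 8.52 MeV/nucleon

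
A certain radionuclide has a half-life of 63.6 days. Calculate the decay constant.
λ = ln(2)/t½ = 0.0109 day⁻¹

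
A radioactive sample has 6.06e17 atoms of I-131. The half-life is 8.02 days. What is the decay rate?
A = λN = 5.237e16 decays/day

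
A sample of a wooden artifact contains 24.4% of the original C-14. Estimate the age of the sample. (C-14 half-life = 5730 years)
Age = t½ × log₂(1/ratio) = 11660 years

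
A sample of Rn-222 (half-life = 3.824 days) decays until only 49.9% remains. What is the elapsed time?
t = t½ × log₂(N₀/N) = 3.835 days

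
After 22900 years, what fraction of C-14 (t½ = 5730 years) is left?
N/N₀ = (1/2)^(t/t½) = 0.06265 = 6.27%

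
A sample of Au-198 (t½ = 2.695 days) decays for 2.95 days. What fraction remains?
N/N₀ = (1/2)^(t/t½) = 0.4683 = 46.8%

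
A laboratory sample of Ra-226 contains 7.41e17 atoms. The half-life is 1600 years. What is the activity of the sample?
A = λN = 3.21e14 decays/year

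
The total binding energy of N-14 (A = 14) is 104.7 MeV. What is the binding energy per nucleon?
B.E./A = 104.7/14 = 7.479 MeV/nucleon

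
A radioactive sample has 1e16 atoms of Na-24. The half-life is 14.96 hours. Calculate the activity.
A = λN = 4.633e14 decays/hour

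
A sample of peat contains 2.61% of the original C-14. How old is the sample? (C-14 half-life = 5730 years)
Age = t½ × log₂(1/ratio) = 30140 years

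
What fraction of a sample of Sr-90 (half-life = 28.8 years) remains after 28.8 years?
N/N₀ = (1/2)^(t/t½) = 0.5 = 50%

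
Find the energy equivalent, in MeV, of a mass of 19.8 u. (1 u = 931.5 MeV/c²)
E = mc² = 18440 MeV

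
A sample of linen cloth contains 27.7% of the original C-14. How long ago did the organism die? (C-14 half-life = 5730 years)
Age = t½ × log₂(1/ratio) = 10610 years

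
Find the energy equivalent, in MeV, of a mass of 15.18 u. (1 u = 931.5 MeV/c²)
E = mc² = 14140 MeV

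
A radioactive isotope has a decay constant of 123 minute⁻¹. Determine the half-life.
t½ = ln(2)/λ = 0.005635 minutes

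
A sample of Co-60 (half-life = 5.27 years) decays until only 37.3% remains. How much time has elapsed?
t = t½ × log₂(N₀/N) = 7.498 years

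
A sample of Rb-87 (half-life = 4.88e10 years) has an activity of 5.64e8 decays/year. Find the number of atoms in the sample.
N = A/λ = 3.971e19 atoms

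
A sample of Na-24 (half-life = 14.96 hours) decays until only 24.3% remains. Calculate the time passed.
t = t½ × log₂(N₀/N) = 30.53 hours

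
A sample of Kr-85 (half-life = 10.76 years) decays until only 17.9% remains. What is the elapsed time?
t = t½ × log₂(N₀/N) = 26.71 years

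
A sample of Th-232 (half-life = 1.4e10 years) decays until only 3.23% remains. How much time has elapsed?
t = t½ × log₂(N₀/N) = 6.933e10 years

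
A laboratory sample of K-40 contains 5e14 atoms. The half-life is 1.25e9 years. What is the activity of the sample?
A = λN = 2.773e5 decays/year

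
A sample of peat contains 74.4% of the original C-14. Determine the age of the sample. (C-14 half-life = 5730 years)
Age = t½ × log₂(1/ratio) = 2445 years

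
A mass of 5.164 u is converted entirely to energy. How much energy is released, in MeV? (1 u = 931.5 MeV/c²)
E = mc² = 4810 MeV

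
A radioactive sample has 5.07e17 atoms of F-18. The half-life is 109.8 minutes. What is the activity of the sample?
A = λN = 3.201e15 decays/minute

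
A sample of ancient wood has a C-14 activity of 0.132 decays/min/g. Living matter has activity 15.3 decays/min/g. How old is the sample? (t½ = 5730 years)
Age = t½ × log₂(A₀/A) = 39290 years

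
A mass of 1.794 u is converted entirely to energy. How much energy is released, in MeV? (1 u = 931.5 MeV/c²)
E = mc² = 1671 MeV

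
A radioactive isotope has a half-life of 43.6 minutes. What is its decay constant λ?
λ = ln(2)/t½ = 0.0159 minute⁻¹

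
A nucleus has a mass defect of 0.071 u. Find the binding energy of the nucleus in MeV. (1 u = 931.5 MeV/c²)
B.E. = Δm × 931.5 = 66.14 MeV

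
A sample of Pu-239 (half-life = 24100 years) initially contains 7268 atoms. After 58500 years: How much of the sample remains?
N = N₀(1/2)^(t/t½) = 1351 atoms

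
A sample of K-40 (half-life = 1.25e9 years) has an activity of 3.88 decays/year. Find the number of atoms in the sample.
N = A/λ = 6.997e9 atoms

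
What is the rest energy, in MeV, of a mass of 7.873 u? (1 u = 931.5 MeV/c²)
E = mc² = 7334 MeV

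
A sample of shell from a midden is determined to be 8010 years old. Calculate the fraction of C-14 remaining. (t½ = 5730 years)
N/N₀ = (1/2)^(t/t½) = 0.3795 = 37.9%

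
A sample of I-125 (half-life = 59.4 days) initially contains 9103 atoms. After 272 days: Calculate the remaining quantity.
N = N₀(1/2)^(t/t½) = 380.8 atoms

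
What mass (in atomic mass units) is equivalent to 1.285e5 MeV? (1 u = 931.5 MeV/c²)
m = E/c² = 137.9 u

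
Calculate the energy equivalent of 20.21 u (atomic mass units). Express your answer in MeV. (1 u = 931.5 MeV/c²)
E = mc² = 18830 MeV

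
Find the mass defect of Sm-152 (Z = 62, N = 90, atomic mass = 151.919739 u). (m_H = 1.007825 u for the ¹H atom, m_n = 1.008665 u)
Δm = Z·m_H + N·m_n − M = 1.345 u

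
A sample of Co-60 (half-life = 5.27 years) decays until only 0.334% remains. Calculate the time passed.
t = t½ × log₂(N₀/N) = 43.35 years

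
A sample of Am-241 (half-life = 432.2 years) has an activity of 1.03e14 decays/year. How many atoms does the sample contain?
N = A/λ = 6.422e16 atoms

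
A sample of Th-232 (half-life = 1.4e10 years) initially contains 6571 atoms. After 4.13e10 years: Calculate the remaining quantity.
N = N₀(1/2)^(t/t½) = 850.3 atoms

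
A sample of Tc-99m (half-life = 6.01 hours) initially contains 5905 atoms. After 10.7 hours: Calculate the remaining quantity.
N = N₀(1/2)^(t/t½) = 1719 atoms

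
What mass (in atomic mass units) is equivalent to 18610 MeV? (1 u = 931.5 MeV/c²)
m = E/c² = 19.98 u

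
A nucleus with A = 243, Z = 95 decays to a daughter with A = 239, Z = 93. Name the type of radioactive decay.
ΔA = -4, ΔZ = -2 ⇒ alpha decay (α)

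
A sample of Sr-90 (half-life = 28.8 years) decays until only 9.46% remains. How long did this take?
t = t½ × log₂(N₀/N) = 97.98 years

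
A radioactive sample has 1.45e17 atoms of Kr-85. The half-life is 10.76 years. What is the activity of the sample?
A = λN = 9.341e15 decays/year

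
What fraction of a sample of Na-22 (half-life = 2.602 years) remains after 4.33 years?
N/N₀ = (1/2)^(t/t½) = 0.3155 = 31.6%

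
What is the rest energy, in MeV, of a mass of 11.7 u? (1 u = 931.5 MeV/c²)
E = mc² = 10900 MeV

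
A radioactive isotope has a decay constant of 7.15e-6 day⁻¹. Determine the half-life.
t½ = ln(2)/λ = 96940 days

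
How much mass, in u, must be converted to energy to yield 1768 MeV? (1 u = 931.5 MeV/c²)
m = E/c² = 1.898 u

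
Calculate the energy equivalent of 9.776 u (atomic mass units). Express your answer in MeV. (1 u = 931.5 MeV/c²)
E = mc² = 9106 MeV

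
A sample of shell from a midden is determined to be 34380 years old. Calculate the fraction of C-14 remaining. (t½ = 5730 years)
N/N₀ = (1/2)^(t/t½) = 0.01562 = 1.56%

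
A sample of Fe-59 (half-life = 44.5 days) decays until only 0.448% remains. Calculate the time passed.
t = t½ × log₂(N₀/N) = 347.2 days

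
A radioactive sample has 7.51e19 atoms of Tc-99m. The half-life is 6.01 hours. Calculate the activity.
A = λN = 8.661e18 decays/hour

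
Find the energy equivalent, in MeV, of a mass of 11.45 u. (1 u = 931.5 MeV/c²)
E = mc² = 10670 MeV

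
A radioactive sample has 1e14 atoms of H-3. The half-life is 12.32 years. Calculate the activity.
A = λN = 5.626e12 decays/year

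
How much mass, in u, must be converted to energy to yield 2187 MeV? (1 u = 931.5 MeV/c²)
m = E/c² = 2.348 u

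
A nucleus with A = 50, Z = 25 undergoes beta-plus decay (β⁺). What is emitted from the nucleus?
β⁺: positron (e⁺) + neutrino (νₑ)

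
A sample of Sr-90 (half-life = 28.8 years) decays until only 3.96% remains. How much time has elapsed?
t = t½ × log₂(N₀/N) = 134.2 years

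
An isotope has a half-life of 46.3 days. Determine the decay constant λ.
λ = ln(2)/t½ = 0.01497 day⁻¹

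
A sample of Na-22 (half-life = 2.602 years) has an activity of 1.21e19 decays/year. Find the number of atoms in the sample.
N = A/λ = 4.542e19 atoms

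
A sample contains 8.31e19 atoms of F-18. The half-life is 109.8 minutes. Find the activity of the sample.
A = λN = 5.246e17 decays/minute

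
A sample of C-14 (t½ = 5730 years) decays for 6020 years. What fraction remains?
N/N₀ = (1/2)^(t/t½) = 0.4828 = 48.3%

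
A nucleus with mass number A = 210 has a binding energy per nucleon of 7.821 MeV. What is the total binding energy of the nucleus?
B.E. = 7.821 × 210 = 1642 MeV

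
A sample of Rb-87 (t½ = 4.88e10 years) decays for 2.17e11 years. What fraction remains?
N/N₀ = (1/2)^(t/t½) = 0.04586 = 4.59%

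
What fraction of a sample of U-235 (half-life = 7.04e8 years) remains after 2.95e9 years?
N/N₀ = (1/2)^(t/t½) = 0.05477 = 5.48%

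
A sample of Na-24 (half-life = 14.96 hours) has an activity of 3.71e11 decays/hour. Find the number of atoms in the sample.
N = A/λ = 8.007e12 atoms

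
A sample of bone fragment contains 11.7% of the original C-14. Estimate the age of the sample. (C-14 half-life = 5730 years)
Age = t½ × log₂(1/ratio) = 17740 years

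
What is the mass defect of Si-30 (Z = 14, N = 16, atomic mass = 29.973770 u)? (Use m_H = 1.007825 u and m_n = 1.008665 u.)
Δm = Z·m_H + N·m_n − M = 0.2744 u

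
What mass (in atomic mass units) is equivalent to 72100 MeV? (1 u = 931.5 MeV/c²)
m = E/c² = 77.4 u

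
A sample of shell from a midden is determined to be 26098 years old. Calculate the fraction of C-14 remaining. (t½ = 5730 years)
N/N₀ = (1/2)^(t/t½) = 0.04255 = 4.26%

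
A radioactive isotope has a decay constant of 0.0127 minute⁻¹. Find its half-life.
t½ = ln(2)/λ = 54.58 minutes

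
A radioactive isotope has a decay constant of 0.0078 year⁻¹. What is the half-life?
t½ = ln(2)/λ = 88.87 years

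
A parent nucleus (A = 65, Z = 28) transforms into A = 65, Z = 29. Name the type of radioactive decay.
ΔA = 0, ΔZ = +1 ⇒ beta-minus decay (β⁻)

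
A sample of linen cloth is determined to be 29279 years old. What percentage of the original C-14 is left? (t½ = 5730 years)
N/N₀ = (1/2)^(t/t½) = 0.02896 = 2.9%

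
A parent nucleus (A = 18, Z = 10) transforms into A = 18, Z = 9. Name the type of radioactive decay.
ΔA = 0, ΔZ = -1 ⇒ beta-plus decay (β⁺) or electron capture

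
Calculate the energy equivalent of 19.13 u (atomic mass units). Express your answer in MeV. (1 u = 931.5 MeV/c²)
E = mc² = 17820 MeV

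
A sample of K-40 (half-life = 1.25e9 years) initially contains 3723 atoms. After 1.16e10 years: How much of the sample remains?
N = N₀(1/2)^(t/t½) = 5.989 atoms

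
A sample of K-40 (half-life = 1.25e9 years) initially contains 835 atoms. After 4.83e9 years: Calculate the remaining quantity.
N = N₀(1/2)^(t/t½) = 57.35 atoms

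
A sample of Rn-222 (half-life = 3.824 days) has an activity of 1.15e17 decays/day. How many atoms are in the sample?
N = A/λ = 6.344e17 atoms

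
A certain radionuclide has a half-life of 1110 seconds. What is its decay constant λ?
λ = ln(2)/t½ = 6.245e-4 second⁻¹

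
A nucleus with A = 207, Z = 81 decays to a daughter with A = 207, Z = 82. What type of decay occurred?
ΔA = 0, ΔZ = +1 ⇒ beta-minus decay (β⁻)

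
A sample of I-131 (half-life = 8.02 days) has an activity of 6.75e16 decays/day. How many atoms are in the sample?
N = A/λ = 7.81e17 atoms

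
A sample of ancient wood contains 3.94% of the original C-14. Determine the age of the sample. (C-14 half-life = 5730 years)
Age = t½ × log₂(1/ratio) = 26730 years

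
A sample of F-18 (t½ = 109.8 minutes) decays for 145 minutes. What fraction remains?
N/N₀ = (1/2)^(t/t½) = 0.4004 = 40%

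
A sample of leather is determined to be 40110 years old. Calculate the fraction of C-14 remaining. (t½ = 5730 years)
N/N₀ = (1/2)^(t/t½) = 0.007812 = 0.781%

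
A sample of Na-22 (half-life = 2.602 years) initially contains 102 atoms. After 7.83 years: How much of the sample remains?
N = N₀(1/2)^(t/t½) = 12.67 atoms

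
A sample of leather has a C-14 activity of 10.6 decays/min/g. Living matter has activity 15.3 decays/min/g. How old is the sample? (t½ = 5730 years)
Age = t½ × log₂(A₀/A) = 3034 years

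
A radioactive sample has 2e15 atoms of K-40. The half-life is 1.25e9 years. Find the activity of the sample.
A = λN = 1.109e6 decays/year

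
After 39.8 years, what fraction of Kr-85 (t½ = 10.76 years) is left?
N/N₀ = (1/2)^(t/t½) = 0.07701 = 7.7%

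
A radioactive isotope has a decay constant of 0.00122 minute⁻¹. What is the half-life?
t½ = ln(2)/λ = 568.2 minutes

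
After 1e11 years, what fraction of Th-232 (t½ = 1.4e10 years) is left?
N/N₀ = (1/2)^(t/t½) = 0.007076 = 0.708%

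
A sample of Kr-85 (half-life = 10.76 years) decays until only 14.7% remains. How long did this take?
t = t½ × log₂(N₀/N) = 29.76 years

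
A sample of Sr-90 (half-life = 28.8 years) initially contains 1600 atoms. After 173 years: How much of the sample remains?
N = N₀(1/2)^(t/t½) = 24.88 atoms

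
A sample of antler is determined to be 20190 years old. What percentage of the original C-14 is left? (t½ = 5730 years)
N/N₀ = (1/2)^(t/t½) = 0.08696 = 8.7%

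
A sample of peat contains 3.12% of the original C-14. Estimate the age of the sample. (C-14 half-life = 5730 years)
Age = t½ × log₂(1/ratio) = 28660 years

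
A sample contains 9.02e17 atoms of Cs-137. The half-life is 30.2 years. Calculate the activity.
A = λN = 2.07e16 decays/year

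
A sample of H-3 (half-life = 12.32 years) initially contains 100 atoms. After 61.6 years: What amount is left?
N = N₀(1/2)^(t/t½) = 3.125 atoms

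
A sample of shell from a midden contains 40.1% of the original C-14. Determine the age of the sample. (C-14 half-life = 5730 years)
Age = t½ × log₂(1/ratio) = 7554 years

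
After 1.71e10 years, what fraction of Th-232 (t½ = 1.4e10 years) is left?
N/N₀ = (1/2)^(t/t½) = 0.4289 = 42.9%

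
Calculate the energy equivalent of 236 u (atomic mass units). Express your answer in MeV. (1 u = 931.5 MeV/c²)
E = mc² = 2.198e5 MeV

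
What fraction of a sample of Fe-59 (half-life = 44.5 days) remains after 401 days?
N/N₀ = (1/2)^(t/t½) = 0.001938 = 0.194%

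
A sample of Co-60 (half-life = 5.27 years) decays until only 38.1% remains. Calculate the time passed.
t = t½ × log₂(N₀/N) = 7.337 years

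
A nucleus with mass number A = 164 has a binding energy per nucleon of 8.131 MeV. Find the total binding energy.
B.E. = 8.131 × 164 = 1333 MeV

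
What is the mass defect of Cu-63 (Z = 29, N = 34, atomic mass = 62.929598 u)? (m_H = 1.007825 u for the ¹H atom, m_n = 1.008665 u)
Δm = Z·m_H + N·m_n − M = 0.5919 u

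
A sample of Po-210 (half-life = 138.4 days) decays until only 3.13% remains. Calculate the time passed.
t = t½ × log₂(N₀/N) = 691.7 days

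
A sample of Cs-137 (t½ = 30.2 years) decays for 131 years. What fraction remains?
N/N₀ = (1/2)^(t/t½) = 0.04945 = 4.95%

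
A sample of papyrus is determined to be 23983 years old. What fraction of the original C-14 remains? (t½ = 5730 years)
N/N₀ = (1/2)^(t/t½) = 0.05496 = 5.5%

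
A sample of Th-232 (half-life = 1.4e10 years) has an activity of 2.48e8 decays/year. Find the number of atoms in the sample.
N = A/λ = 5.009e18 atoms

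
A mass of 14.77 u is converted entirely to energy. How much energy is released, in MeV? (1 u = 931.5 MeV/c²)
E = mc² = 13760 MeV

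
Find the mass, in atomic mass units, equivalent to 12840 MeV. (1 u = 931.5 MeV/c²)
m = E/c² = 13.78 u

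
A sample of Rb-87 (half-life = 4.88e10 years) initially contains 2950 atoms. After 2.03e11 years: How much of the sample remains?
N = N₀(1/2)^(t/t½) = 165 atoms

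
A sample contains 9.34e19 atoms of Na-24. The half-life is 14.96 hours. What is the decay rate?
A = λN = 4.328e18 decays/hour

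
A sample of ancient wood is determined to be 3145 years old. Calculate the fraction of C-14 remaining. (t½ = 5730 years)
N/N₀ = (1/2)^(t/t½) = 0.6836 = 68.4%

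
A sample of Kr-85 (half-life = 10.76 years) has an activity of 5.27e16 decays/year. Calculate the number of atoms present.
N = A/λ = 8.181e17 atoms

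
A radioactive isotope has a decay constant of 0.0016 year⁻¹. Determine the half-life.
t½ = ln(2)/λ = 433.2 years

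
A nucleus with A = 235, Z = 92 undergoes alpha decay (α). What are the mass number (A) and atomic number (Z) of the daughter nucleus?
Daughter: A = 231, Z = 90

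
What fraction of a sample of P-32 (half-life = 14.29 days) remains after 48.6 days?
N/N₀ = (1/2)^(t/t½) = 0.09467 = 9.47%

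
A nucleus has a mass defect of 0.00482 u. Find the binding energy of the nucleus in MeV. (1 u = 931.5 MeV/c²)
B.E. = Δm × 931.5 = 4.49 MeV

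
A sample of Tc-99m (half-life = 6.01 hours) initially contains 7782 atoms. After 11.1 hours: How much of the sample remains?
N = N₀(1/2)^(t/t½) = 2163 atoms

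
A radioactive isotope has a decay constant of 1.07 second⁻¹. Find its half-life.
t½ = ln(2)/λ = 0.6478 seconds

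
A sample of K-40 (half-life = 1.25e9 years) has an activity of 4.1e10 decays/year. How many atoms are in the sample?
N = A/λ = 7.394e19 atoms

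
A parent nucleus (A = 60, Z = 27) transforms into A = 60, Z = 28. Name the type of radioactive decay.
ΔA = 0, ΔZ = +1 ⇒ beta-minus decay (β⁻)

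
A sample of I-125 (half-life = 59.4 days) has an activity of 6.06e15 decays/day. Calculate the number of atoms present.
N = A/λ = 5.193e17 atoms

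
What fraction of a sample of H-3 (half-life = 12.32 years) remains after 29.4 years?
N/N₀ = (1/2)^(t/t½) = 0.1913 = 19.1%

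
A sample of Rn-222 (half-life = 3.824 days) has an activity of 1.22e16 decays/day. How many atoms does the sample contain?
N = A/λ = 6.731e16 atoms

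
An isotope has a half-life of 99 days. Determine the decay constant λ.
λ = ln(2)/t½ = 0.007001 day⁻¹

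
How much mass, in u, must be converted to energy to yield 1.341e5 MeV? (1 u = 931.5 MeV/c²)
m = E/c² = 144 u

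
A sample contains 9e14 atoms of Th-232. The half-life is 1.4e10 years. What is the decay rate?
A = λN = 44560 decays/year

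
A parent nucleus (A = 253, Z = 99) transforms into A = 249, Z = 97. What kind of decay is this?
ΔA = -4, ΔZ = -2 ⇒ alpha decay (α)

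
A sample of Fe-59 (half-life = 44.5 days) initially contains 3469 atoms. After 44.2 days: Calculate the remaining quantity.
N = N₀(1/2)^(t/t½) = 1743 atoms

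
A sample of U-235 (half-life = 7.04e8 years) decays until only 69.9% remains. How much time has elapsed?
t = t½ × log₂(N₀/N) = 3.637e8 years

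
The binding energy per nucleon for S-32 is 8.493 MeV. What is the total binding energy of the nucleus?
B.E. = 8.493 × 32 = 271.8 MeV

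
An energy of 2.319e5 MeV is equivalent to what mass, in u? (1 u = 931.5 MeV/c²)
m = E/c² = 249 u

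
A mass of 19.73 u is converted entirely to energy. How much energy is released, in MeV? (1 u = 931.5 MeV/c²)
E = mc² = 18380 MeV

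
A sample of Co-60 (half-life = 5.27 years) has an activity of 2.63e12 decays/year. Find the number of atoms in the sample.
N = A/λ = 2e13 atoms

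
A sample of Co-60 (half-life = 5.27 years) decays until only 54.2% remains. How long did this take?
t = t½ × log₂(N₀/N) = 4.657 years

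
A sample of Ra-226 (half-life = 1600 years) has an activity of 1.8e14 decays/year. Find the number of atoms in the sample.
N = A/λ = 4.155e17 atoms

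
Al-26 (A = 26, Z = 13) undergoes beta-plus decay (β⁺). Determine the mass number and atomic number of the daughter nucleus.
Daughter: A = 26, Z = 12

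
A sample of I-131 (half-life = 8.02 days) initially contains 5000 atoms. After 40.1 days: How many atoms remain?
N = N₀(1/2)^(t/t½) = 156.2 atoms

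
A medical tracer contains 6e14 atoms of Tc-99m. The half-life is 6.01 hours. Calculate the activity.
A = λN = 6.92e13 decays/hour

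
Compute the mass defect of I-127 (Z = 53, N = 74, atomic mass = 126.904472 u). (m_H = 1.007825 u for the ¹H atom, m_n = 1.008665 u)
Δm = Z·m_H + N·m_n − M = 1.151 u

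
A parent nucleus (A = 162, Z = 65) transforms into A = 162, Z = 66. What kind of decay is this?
ΔA = 0, ΔZ = +1 ⇒ beta-minus decay (β⁻)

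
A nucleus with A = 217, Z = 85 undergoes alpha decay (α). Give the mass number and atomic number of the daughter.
Daughter: A = 213, Z = 83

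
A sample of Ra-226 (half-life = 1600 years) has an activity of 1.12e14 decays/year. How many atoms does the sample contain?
N = A/λ = 2.585e17 atoms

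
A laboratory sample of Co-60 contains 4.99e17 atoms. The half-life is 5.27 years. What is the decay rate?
A = λN = 6.563e16 decays/year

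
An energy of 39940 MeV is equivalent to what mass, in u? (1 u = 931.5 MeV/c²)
m = E/c² = 42.88 u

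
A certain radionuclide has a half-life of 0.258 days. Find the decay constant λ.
λ = ln(2)/t½ = 2.687 day⁻¹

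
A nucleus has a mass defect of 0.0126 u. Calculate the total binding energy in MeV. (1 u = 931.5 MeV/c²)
B.E. = Δm × 931.5 = 11.74 MeV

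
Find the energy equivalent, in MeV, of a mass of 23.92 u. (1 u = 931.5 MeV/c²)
E = mc² = 22280 MeV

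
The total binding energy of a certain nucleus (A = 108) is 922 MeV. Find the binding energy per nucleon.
B.E./A = 922/108 = 8.537 MeV/nucleon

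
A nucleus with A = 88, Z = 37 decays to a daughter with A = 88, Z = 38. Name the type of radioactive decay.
ΔA = 0, ΔZ = +1 ⇒ beta-minus decay (β⁻)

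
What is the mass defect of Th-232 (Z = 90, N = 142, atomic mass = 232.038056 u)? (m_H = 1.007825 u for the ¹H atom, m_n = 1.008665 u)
Δm = Z·m_H + N·m_n − M = 1.897 u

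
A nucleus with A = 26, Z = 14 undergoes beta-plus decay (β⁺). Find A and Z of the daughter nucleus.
Daughter: A = 26, Z = 13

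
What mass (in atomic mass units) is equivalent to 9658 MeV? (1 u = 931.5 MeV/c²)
m = E/c² = 10.37 u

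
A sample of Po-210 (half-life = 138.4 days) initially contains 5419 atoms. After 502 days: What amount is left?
N = N₀(1/2)^(t/t½) = 438.6 atoms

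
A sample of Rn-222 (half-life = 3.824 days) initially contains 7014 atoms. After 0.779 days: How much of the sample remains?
N = N₀(1/2)^(t/t½) = 6090 atoms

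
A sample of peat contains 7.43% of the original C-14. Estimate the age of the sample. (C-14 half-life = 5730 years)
Age = t½ × log₂(1/ratio) = 21490 years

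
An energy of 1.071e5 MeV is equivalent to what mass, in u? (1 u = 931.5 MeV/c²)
m = E/c² = 115 u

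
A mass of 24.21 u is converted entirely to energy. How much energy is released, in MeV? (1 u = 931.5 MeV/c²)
E = mc² = 22550 MeV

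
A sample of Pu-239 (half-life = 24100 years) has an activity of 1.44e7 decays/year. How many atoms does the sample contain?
N = A/λ = 5.007e11 atoms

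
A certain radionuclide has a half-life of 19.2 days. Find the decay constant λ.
λ = ln(2)/t½ = 0.0361 day⁻¹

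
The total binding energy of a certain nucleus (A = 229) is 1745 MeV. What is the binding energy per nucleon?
B.E./A = 1745/229 = 7.62 MeV/nucleon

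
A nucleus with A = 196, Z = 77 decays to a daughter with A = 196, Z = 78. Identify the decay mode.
ΔA = 0, ΔZ = +1 ⇒ beta-minus decay (β⁻)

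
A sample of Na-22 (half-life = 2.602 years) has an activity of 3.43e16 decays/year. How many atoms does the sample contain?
N = A/λ = 1.288e17 atoms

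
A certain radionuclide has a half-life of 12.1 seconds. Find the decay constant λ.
λ = ln(2)/t½ = 0.05728 second⁻¹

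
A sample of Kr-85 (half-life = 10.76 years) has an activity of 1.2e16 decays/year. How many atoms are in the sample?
N = A/λ = 1.863e17 atoms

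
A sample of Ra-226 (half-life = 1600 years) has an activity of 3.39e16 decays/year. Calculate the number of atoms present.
N = A/λ = 7.825e19 atoms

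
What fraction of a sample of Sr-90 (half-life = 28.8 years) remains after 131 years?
N/N₀ = (1/2)^(t/t½) = 0.04273 = 4.27%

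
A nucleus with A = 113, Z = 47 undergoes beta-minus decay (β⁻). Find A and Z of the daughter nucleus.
Daughter: A = 113, Z = 48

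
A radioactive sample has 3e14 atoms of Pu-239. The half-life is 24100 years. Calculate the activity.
A = λN = 8.628e9 decays/year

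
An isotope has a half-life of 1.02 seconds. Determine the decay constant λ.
λ = ln(2)/t½ = 0.6796 second⁻¹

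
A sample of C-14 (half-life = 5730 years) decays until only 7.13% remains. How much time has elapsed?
t = t½ × log₂(N₀/N) = 21830 years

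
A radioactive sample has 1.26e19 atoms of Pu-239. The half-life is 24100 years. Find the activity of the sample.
A = λN = 3.624e14 decays/year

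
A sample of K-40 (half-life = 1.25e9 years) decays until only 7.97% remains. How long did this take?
t = t½ × log₂(N₀/N) = 4.562e9 years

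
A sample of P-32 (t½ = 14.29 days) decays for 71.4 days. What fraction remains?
N/N₀ = (1/2)^(t/t½) = 0.03133 = 3.13%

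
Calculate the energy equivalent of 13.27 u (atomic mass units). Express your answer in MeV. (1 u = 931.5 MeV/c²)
E = mc² = 12360 MeV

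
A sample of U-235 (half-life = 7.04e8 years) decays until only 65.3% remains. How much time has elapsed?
t = t½ × log₂(N₀/N) = 4.329e8 years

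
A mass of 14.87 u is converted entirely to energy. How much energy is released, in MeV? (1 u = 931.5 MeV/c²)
E = mc² = 13850 MeV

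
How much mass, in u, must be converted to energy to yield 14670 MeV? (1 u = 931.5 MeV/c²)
m = E/c² = 15.75 u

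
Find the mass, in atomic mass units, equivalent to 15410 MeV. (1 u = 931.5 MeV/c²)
m = E/c² = 16.54 u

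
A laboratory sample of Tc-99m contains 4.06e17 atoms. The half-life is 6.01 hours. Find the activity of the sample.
A = λN = 4.682e16 decays/hour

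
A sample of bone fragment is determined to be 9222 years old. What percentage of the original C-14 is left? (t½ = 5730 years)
N/N₀ = (1/2)^(t/t½) = 0.3277 = 32.8%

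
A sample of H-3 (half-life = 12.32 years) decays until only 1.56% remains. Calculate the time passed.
t = t½ × log₂(N₀/N) = 73.95 years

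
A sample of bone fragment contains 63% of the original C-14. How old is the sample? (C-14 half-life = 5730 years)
Age = t½ × log₂(1/ratio) = 3819 years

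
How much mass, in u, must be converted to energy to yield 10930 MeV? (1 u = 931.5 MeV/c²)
m = E/c² = 11.73 u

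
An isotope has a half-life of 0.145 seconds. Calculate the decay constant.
λ = ln(2)/t½ = 4.78 second⁻¹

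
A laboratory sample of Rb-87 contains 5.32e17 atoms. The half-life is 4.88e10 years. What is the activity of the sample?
A = λN = 7.556e6 decays/year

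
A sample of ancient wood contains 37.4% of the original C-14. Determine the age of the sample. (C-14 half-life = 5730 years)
Age = t½ × log₂(1/ratio) = 8130 years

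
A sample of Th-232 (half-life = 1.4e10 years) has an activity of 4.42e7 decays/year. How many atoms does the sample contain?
N = A/λ = 8.927e17 atoms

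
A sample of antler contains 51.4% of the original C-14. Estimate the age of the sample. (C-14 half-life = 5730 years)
Age = t½ × log₂(1/ratio) = 5502 years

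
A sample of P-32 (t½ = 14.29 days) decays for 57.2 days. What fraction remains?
N/N₀ = (1/2)^(t/t½) = 0.06238 = 6.24%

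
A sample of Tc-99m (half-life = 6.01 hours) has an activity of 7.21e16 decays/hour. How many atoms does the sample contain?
N = A/λ = 6.252e17 atoms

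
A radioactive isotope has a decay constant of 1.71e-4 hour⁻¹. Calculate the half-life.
t½ = ln(2)/λ = 4053 hours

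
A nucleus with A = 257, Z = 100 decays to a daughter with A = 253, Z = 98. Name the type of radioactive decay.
ΔA = -4, ΔZ = -2 ⇒ alpha decay (α)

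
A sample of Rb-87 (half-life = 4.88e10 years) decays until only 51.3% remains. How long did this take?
t = t½ × log₂(N₀/N) = 4.699e10 years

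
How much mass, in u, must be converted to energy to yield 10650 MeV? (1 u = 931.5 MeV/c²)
m = E/c² = 11.43 u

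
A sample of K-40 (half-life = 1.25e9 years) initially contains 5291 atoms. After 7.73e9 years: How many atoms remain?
N = N₀(1/2)^(t/t½) = 72.77 atoms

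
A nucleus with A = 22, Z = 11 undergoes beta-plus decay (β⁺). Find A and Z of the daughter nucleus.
Daughter: A = 22, Z = 10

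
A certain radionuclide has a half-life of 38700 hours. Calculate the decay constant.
λ = ln(2)/t½ = 1.791e-5 hour⁻¹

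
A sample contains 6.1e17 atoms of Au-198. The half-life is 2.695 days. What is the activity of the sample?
A = λN = 1.569e17 decays/day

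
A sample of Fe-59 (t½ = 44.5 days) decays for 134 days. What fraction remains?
N/N₀ = (1/2)^(t/t½) = 0.124 = 12.4%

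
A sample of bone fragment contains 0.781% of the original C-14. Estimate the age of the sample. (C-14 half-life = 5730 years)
Age = t½ × log₂(1/ratio) = 40110 years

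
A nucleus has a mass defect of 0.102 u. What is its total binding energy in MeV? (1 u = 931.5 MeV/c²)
B.E. = Δm × 931.5 = 95.01 MeV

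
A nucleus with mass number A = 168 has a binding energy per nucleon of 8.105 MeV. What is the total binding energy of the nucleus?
B.E. = 8.105 × 168 = 1362 MeV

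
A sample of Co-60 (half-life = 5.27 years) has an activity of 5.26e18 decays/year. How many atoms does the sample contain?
N = A/λ = 3.999e19 atoms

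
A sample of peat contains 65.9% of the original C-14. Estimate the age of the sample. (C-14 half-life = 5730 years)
Age = t½ × log₂(1/ratio) = 3447 years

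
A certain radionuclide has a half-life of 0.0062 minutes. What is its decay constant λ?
λ = ln(2)/t½ = 111.8 minute⁻¹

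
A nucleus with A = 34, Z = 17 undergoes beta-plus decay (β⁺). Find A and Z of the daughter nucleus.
Daughter: A = 34, Z = 16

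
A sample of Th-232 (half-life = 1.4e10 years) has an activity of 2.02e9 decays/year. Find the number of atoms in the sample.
N = A/λ = 4.08e19 atoms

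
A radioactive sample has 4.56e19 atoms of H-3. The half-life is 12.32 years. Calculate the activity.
A = λN = 2.566e18 decays/year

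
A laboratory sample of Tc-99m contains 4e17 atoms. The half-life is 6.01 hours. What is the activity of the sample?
A = λN = 4.613e16 decays/hour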